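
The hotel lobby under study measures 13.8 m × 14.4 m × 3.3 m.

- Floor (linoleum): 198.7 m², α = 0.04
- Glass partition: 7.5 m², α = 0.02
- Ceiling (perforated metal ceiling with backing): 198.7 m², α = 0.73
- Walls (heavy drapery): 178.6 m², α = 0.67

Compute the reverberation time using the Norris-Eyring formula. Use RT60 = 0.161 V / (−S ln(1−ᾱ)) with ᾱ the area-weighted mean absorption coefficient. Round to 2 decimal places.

S = Σ Sᵢ = 583.5 m².
Absorption A = 198.7·0.04 + 7.5·0.02 + 198.7·0.73 + 178.6·0.67 = 272.811 sabins.
ᾱ = 272.811 / 583.5 = 0.4675.
Eyring denominator: −S ln(1−ᾱ) = 367.706.
V = 13.8 × 14.4 × 3.3 = 655.776 m³.
RT60 = 0.161 × 655.776 / 367.706 = 0.29 s.

0.29 seconds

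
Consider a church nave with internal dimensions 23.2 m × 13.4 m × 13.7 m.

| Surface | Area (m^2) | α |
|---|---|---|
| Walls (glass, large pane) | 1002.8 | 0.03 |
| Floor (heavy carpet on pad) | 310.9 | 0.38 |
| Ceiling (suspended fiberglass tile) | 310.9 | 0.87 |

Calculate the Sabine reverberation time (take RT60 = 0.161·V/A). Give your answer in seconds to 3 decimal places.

1.638 sec

Total absorption A = 1002.8·0.03 + 310.9·0.38 + 310.9·0.87
  = 30.084 + 118.142 + 270.483 = 418.709 m^2 sabins.
Room volume: 4259.056 m³.
RT60 = 0.161 · V / A = 0.161 × 4259.056 / 418.709 = 1.638 s.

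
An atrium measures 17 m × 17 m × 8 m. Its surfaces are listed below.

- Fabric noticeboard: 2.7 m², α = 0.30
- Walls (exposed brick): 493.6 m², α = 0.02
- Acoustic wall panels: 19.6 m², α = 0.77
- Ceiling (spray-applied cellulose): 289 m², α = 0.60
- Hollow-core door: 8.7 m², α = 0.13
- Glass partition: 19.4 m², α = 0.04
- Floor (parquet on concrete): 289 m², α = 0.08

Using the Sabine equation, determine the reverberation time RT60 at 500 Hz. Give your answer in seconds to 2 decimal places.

Equivalent absorption area: A = 2.7×0.30 + 493.6×0.02 + 19.6×0.77 + 289×0.60 + 8.7×0.13 + 19.4×0.04 + 289×0.08 = 224.201 m².
V = 17·17·8 = 2312 m³.
T = 0.161 V/A = 0.161·2312/224.201 = 1.66 s.

1.66 s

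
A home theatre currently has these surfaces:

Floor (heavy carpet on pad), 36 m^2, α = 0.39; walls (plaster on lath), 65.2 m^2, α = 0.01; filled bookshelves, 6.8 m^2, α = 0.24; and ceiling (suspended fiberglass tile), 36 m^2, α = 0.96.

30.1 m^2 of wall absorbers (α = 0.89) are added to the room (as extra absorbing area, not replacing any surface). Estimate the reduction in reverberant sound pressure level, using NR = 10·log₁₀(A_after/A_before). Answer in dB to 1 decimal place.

1.8 dB

Equivalent absorption area: A_before = 36×0.39 + 65.2×0.01 + 6.8×0.24 + 36×0.96 = 50.884 m^2.
Added absorption = 30.1 × 0.89 = 26.789 sabins.
A_after = 50.884 + 26.789 = 77.673 sabins.
NR = 10·log₁₀(77.673/50.884) = 1.8 dB.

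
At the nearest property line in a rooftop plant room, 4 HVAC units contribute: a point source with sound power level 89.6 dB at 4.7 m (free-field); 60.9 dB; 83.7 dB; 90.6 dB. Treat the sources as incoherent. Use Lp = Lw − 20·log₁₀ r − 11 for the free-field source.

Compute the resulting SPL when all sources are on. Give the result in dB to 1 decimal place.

91.4 dB

Source at 4.7 m: Lp = 89.6 − 20·log₁₀(4.7) − 11 = 65.2 dB.
Converting to relative power and adding: 10^(65.2/10) + 10^(60.9/10) + 10^(83.7/10) + 10^(90.6/10) = 1.387e+09.
Back to dB: 10·log₁₀ Σ = 91.4 dB.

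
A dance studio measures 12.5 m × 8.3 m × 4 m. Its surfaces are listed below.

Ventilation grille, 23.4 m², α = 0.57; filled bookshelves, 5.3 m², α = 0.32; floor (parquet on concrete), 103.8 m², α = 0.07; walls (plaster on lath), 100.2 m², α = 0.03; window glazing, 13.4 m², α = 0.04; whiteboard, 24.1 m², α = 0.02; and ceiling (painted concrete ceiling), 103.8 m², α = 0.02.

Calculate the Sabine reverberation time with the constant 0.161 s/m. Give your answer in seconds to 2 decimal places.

2.35 s

Equivalent absorption area: A = 23.4×0.57 + 5.3×0.32 + 103.8×0.07 + 100.2×0.03 + 13.4×0.04 + 24.1×0.02 + 103.8×0.02 = 28.400 m².
Room volume: 415 m³.
RT60 = 0.161 · V / A = 0.161 × 415 / 28.400 = 2.35 s.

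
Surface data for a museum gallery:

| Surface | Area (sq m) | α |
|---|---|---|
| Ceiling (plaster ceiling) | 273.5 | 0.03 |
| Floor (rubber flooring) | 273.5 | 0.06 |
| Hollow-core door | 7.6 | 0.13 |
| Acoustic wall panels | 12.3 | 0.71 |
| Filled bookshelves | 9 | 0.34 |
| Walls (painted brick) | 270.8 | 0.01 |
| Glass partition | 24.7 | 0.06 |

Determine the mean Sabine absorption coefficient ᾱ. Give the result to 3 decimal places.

0.048

Total surface area S = 871.4 sq m.
Weighted sum Σ Sα = 41.586.
ᾱ = 41.586 / 871.4 = 0.048.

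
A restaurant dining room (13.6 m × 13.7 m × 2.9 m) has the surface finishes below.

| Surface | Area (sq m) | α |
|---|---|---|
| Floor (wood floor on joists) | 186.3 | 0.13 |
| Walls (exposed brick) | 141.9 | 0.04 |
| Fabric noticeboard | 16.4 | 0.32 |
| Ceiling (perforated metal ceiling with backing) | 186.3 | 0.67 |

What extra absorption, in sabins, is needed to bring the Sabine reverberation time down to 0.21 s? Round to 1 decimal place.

Equivalent absorption area: A₁ = 186.3*0.13 + 141.9*0.04 + 16.4*0.32 + 186.3*0.67 = 159.964 sq m.
For T = 0.21 s, need A₂ = 0.161·V/T = 0.161·540.328/0.21 = 414.251 sabins.
Additional absorption ΔA = 414.251 − 159.964 = 254.3 sabins.

254.3 sabins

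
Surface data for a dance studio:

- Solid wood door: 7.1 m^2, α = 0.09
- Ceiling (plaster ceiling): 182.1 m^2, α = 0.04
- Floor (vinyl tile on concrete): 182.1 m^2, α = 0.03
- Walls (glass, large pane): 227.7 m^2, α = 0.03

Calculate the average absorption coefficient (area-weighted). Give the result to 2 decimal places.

Total surface area S = 599.0 m^2.
Σ(Sᵢαᵢ) = 7.1*0.09 + 182.1*0.04 + 182.1*0.03 + 227.7*0.03 = 20.217.
ᾱ = A/S = 0.03.

0.03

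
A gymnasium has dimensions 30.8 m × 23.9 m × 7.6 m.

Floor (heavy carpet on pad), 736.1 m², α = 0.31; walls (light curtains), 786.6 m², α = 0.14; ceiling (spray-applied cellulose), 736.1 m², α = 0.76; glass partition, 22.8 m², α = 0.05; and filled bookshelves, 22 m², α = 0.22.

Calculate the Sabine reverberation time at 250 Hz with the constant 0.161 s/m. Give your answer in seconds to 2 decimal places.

Total absorption A = 736.1·0.31 + 786.6·0.14 + 736.1·0.76 + 22.8·0.05 + 22·0.22
  = 228.191 + 110.124 + 559.436 + 1.140 + 4.840 = 903.731 m² sabins.
Room volume: 5594.512 m³.
T = 0.161 V/A = 0.161·5594.512/903.731 = 1.00 s.

1.00 sec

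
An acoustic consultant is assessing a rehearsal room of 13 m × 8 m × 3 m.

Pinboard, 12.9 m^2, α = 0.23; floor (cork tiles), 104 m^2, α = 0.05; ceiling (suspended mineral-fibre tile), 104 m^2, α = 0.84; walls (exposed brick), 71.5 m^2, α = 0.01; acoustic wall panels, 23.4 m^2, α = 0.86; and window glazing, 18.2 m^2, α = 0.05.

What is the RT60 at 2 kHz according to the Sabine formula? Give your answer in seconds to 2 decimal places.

Equivalent absorption area: A = 12.9*0.23 + 104*0.05 + 104*0.84 + 71.5*0.01 + 23.4*0.86 + 18.2*0.05 = 117.276 m^2.
Room volume: 312 m³.
RT60 = 0.161 · V / A = 0.161 × 312 / 117.276 = 0.43 s.

0.43 seconds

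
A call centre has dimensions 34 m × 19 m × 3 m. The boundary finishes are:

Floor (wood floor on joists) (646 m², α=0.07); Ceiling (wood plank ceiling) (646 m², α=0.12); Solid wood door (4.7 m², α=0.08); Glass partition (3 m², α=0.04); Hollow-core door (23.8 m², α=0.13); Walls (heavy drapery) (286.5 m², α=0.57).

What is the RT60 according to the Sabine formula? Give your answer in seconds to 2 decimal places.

1.08 s

Total absorption A = 646*0.07 + 646*0.12 + 4.7*0.08 + 3*0.04 + 23.8*0.13 + 286.5*0.57
  = 45.220 + 77.520 + 0.376 + 0.120 + 3.094 + 163.305 = 289.635 m² sabins.
V = 34·19·3 = 1938 m³.
RT60 = 0.161 · V / A = 0.161 × 1938 / 289.635 = 1.08 s.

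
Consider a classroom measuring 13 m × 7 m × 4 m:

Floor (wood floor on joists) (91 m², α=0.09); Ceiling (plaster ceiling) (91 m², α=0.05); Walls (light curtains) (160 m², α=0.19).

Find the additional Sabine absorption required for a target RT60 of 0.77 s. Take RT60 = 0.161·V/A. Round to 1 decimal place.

Total absorption A₁ = 91*0.09 + 91*0.05 + 160*0.19
  = 8.190 + 4.550 + 30.400 = 43.140 m² sabins.
For T = 0.77 s, need A₂ = 0.161·V/T = 0.161·364/0.77 = 76.109 sabins.
Shortfall: 76.109 − 43.140 = 33.0 sabins.

33.0 sabins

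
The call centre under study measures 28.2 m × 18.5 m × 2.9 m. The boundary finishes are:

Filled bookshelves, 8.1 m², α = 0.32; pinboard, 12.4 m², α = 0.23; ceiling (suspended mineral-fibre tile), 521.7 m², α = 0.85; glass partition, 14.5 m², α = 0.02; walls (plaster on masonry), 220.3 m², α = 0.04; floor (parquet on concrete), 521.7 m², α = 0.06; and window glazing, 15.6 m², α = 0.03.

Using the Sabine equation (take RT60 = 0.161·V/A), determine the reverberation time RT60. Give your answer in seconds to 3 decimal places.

0.497 s

Equivalent absorption area: A = 8.1*0.32 + 12.4*0.23 + 521.7*0.85 + 14.5*0.02 + 220.3*0.04 + 521.7*0.06 + 15.6*0.03 = 489.761 m².
Volume V = 28.2 × 18.5 × 2.9 = 1512.93 m³.
Sabine: RT60 = 0.161 × 1512.93 / 489.761 = 0.497 s.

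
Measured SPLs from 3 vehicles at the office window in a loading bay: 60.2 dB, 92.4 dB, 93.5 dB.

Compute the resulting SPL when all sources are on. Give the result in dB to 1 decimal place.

96.0 dB

Converting to relative power and adding: 10^(60.2/10) + 10^(92.4/10) + 10^(93.5/10) = 3.978e+09.
Back to dB: 10·log₁₀ Σ = 96.0 dB.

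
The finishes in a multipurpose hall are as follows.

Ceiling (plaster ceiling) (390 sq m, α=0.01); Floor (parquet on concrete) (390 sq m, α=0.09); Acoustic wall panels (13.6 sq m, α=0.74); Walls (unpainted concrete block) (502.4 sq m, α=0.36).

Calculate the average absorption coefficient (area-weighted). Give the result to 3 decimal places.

0.177

S = Σ Sᵢ = 390 + 390 + 13.6 + 502.4 = 1296.0 sq m.
A = 390·0.01 + 390·0.09 + 13.6·0.74 + 502.4·0.36 = 229.928 sabins.
ᾱ = 229.928 / 1296.0 = 0.177.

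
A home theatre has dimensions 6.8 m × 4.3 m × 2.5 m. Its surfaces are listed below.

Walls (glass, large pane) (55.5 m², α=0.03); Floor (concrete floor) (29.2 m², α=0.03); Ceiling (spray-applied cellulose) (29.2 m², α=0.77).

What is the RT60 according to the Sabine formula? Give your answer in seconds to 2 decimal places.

Equivalent absorption area: A = 55.5·0.03 + 29.2·0.03 + 29.2·0.77 = 25.025 m².
Room volume: 73.1 m³.
T = 0.161 V/A = 0.161·73.1/25.025 = 0.47 s.

0.47 sec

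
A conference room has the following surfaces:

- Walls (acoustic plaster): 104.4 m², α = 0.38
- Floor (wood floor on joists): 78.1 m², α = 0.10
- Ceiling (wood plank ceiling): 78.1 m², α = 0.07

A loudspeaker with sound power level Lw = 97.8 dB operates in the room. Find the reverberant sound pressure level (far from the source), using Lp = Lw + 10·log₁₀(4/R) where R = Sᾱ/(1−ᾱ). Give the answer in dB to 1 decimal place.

Σ(Sᵢαᵢ) = 104.4·0.38 + 78.1·0.10 + 78.1·0.07 = 52.949; total area S = 260.6 m².
ᾱ = 0.2032, so room constant R = A/(1−ᾱ) = 66.452 m².
Lp = Lw + 10 log₁₀(4/R) = 97.8 -12.20 = 85.6 dB.

85.6 dB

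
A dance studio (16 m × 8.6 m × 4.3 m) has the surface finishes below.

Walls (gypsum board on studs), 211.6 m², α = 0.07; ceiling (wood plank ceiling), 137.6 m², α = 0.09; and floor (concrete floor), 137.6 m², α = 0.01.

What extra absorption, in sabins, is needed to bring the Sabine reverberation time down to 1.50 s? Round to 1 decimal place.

Summing Sᵢαᵢ: 14.812 + 12.384 + 1.376 → A₁ = 28.572 sabins.
V = 591.68 m³. Required absorption A₂ = 0.161 × 591.68 / 1.50 = 63.507 sabins.
Additional absorption ΔA = 63.507 − 28.572 = 34.9 sabins.

34.9 sabins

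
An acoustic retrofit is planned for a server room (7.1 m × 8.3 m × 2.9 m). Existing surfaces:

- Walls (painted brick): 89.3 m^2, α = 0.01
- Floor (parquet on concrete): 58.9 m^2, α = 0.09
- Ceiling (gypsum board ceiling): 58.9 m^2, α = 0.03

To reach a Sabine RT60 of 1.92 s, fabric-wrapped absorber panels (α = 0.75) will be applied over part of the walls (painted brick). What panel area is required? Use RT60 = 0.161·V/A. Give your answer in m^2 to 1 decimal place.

8.6

Summing Sᵢαᵢ: 0.893 + 5.301 + 1.767 → A₁ = 7.961 sabins.
V = 170.897 m³. Target absorption A₂ = 0.161 × 170.897 / 1.92 = 14.330 sabins.
Absorption to add: 14.330 − 7.961 = 6.369 sabins.
Net gain per m^2: Δα = 0.75 − 0.01 = 0.74.
Area = ΔA/Δα = 6.369/0.74 = 8.6 m^2.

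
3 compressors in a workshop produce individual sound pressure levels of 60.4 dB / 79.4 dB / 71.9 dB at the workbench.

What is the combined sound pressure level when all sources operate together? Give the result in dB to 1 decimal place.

Σ 10^(Lᵢ/10) = 1.037e+08.
Combined level = 10 log₁₀(1.037e+08) = 80.2 dB.

80.2 dB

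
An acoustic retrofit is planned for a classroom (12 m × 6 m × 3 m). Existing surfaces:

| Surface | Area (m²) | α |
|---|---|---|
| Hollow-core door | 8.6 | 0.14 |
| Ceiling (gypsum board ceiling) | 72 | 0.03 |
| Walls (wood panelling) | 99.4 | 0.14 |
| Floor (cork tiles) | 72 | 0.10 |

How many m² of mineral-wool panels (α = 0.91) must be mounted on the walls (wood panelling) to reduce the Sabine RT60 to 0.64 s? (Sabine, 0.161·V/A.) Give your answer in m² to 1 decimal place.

Total absorption A₁ = 8.6×0.14 + 72×0.03 + 99.4×0.14 + 72×0.10
  = 1.204 + 2.160 + 13.916 + 7.200 = 24.480 m² sabins.
Required A₂ = 0.161·216/0.64 = 54.338 sabins.
Absorption to add: 54.338 − 24.480 = 29.858 sabins.
Net gain per m²: Δα = 0.91 − 0.14 = 0.77.
Area = ΔA/Δα = 29.858/0.77 = 38.8 m².

38.8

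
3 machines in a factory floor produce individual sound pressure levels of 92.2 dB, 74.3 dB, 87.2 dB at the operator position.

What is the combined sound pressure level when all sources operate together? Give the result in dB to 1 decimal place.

93.4 dB

Sum in the linear (power) domain: Σ 10^(Lᵢ/10) = 10^(92.2/10) + 10^(74.3/10) + 10^(87.2/10) = 2.211e+09.
Combined level = 10 log₁₀(2.211e+09) = 93.4 dB.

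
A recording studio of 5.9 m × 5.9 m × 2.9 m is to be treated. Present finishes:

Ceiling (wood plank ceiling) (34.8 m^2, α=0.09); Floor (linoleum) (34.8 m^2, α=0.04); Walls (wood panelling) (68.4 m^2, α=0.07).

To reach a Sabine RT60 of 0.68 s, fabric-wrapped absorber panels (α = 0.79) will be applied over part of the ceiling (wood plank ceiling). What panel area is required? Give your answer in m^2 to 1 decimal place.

20.8

Equivalent absorption area: A₁ = 34.8·0.09 + 34.8·0.04 + 68.4·0.07 = 9.312 m^2.
V = 100.949 m³. Target absorption A₂ = 0.161 × 100.949 / 0.68 = 23.901 sabins.
Absorption to add: 23.901 − 9.312 = 14.589 sabins.
Net gain per m^2: Δα = 0.79 − 0.09 = 0.70.
Panel area = 14.589 / 0.70 = 20.8 m^2.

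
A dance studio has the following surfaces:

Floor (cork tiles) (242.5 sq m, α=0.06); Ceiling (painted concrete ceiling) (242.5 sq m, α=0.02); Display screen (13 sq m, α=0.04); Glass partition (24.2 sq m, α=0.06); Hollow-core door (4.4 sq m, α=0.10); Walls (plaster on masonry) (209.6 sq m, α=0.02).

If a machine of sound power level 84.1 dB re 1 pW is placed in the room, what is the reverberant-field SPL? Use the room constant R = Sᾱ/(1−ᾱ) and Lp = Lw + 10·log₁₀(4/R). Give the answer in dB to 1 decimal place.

A = 26.004 sabins; S = 736.2 sq m.
ᾱ = 26.004/736.2 = 0.0353; R = Sᾱ/(1−ᾱ) = 26.004/(1−0.0353) = 26.956 sq m.
Lp = 84.1 + 10·log₁₀(4/26.956) = 84.1 + (-8.29) = 75.8 dB.

75.8 dB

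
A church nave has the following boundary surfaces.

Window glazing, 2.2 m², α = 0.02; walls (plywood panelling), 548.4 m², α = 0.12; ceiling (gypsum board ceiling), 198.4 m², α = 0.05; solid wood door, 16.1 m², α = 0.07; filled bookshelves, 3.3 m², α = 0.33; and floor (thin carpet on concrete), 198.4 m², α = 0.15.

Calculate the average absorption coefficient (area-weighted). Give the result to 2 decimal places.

0.11

Total surface area S = 966.8 m².
Weighted sum Σ Sα = 107.748.
ᾱ = 107.748 / 966.8 = 0.11.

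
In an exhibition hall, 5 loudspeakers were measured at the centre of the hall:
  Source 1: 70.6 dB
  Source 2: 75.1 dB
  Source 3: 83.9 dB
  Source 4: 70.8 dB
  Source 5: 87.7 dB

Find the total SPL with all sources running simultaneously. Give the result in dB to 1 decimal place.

Sum in the linear (power) domain: Σ 10^(Lᵢ/10) = 10^(70.6/10) + 10^(75.1/10) + 10^(83.9/10) + 10^(70.8/10) + 10^(87.7/10) = 8.902e+08.
Combined level = 10 log₁₀(8.902e+08) = 89.5 dB.

89.5 dB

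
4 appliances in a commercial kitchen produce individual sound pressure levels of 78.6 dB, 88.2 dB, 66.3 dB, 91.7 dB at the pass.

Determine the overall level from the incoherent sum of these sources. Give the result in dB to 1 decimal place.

93.5 dB

Σ 10^(Lᵢ/10) = 2.217e+09.
L_total = 10·log₁₀(2.217e+09) = 93.5 dB.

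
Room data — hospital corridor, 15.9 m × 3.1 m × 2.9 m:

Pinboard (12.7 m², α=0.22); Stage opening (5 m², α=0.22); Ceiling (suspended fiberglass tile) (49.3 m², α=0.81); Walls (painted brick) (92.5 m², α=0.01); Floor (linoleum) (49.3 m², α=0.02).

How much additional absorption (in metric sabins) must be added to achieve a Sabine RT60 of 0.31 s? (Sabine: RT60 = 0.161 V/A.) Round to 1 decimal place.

Summing Sᵢαᵢ: 2.794 + 1.100 + 39.933 + 0.925 + 0.986 → A₁ = 45.738 sabins.
V = 142.941 m³. Required absorption A₂ = 0.161 × 142.941 / 0.31 = 74.237 sabins.
ΔA = A₂ − A₁ = 74.237 − 45.738 = 28.5 sabins.

28.5 sabins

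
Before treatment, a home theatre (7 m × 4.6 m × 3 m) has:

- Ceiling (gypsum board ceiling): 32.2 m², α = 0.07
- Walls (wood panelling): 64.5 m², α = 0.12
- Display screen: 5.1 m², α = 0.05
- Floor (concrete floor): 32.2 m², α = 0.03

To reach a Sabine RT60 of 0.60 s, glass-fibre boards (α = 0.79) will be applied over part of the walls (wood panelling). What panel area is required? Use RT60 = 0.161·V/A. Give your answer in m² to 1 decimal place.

Total absorption A₁ = 32.2·0.07 + 64.5·0.12 + 5.1·0.05 + 32.2·0.03
  = 2.254 + 7.740 + 0.255 + 0.966 = 11.215 m² sabins.
V = 96.6 m³. Target absorption A₂ = 0.161 × 96.6 / 0.60 = 25.921 sabins.
Absorption to add: 25.921 − 11.215 = 14.706 sabins.
Net gain per m²: Δα = 0.79 − 0.12 = 0.67.
Area = ΔA/Δα = 14.706/0.67 = 21.9 m².

21.9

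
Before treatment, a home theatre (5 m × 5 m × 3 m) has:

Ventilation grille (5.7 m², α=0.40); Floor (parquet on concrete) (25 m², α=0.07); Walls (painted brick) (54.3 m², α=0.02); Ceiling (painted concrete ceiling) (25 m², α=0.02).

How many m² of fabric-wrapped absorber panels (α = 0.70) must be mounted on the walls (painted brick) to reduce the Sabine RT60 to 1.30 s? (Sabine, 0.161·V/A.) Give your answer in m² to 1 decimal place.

5.4

Total absorption A₁ = 5.7·0.40 + 25·0.07 + 54.3·0.02 + 25·0.02
  = 2.280 + 1.750 + 1.086 + 0.500 = 5.616 m² sabins.
Required A₂ = 0.161·75/1.30 = 9.288 sabins.
ΔA needed = 9.288 − 5.616 = 3.672 sabins.
Net gain per m²: Δα = 0.70 − 0.02 = 0.68.
Area = ΔA/Δα = 3.672/0.68 = 5.4 m².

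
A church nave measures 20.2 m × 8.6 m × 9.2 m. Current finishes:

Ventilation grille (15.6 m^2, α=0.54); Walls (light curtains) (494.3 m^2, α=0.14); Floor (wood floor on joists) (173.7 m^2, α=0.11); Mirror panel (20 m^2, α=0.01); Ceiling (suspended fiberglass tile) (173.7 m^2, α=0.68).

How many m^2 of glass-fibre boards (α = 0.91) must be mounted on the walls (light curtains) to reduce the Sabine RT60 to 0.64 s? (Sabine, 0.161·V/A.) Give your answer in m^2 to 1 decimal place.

A₁ = Σ Sᵢαᵢ = 15.6*0.54 + 494.3*0.14 + 173.7*0.11 + 20*0.01 + 173.7*0.68 = 215.049 sabins.
V = 1598.224 m³. Target absorption A₂ = 0.161 × 1598.224 / 0.64 = 402.053 sabins.
ΔA needed = 402.053 − 215.049 = 187.004 sabins.
Net gain per m^2: Δα = 0.91 − 0.14 = 0.77.
Area = ΔA/Δα = 187.004/0.77 = 242.9 m^2.

242.9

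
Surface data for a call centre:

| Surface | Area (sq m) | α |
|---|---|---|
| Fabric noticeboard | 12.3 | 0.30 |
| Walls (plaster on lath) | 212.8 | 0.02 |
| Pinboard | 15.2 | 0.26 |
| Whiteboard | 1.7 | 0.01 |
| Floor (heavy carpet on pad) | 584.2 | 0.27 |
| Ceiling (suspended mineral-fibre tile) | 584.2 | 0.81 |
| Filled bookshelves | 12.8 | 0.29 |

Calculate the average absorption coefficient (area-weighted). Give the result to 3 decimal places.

0.454

Total surface area S = 1423.2 sq m.
Weighted sum Σ Sα = 646.563.
ᾱ = A/S = 0.454.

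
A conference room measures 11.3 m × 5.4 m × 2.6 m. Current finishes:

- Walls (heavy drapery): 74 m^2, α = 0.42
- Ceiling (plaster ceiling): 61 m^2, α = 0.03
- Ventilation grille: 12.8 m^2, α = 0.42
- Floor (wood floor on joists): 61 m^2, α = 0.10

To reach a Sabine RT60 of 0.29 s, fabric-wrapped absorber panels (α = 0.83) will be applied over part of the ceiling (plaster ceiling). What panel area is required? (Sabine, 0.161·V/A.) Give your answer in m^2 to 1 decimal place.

54.6

Summing Sᵢαᵢ: 31.080 + 1.830 + 5.376 + 6.100 → A₁ = 44.386 sabins.
Required A₂ = 0.161·158.652/0.29 = 88.079 sabins.
ΔA needed = 88.079 − 44.386 = 43.693 sabins.
Net gain per m^2: Δα = 0.83 − 0.03 = 0.80.
Panel area = 43.693 / 0.80 = 54.6 m^2.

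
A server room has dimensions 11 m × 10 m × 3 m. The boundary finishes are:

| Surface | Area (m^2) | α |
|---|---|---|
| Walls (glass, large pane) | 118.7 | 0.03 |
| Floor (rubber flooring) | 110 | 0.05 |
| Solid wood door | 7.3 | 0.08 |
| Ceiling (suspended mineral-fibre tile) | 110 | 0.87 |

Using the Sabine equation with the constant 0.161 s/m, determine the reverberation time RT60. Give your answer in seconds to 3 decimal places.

0.504 sec

Summing Sᵢαᵢ: 3.561 + 5.500 + 0.584 + 95.700 → A = 105.345 sabins.
V = 11·10·3 = 330 m³.
RT60 = 0.161 · V / A = 0.161 × 330 / 105.345 = 0.504 s.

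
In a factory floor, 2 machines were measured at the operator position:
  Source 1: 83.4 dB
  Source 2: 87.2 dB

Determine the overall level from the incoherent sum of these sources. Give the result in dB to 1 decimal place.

Σ 10^(Lᵢ/10) = 7.436e+08.
Back to dB: 10·log₁₀ Σ = 88.7 dB.

88.7 dB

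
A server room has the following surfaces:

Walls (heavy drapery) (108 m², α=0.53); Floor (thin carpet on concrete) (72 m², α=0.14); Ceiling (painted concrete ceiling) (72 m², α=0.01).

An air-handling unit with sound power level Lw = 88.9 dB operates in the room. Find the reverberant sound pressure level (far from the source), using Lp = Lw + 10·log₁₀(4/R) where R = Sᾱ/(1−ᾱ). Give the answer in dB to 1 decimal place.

75.2 dB

Σ(Sᵢαᵢ) = 108×0.53 + 72×0.14 + 72×0.01 = 68.040; total area S = 252.0 m².
ᾱ = 68.040/252.0 = 0.2700; R = Sᾱ/(1−ᾱ) = 68.040/(1−0.2700) = 93.205 m².
Lp = 88.9 + 10·log₁₀(4/93.205) = 88.9 + (-13.67) = 75.2 dB.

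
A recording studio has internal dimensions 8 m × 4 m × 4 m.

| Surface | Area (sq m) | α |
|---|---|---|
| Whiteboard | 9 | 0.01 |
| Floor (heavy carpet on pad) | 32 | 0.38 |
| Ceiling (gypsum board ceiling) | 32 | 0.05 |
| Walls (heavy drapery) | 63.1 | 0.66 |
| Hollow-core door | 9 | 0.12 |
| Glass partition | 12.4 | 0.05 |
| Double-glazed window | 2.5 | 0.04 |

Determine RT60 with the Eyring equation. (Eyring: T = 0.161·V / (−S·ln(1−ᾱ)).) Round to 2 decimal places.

0.29 s

Total surface area S = 9 + 32 + 32 + 63.1 + 9 + 12.4 + 2.5 = 160.0 sq m.
Σ(Sᵢαᵢ) = 9×0.01 + 32×0.38 + 32×0.05 + 63.1×0.66 + 9×0.12 + 12.4×0.05 + 2.5×0.04 = 57.296.
ᾱ = 57.296 / 160.0 = 0.3581.
Eyring denominator: −S ln(1−ᾱ) = 70.932.
V = 8 × 4 × 4 = 128 m³.
T = 0.161·V/[−S·ln(1−ᾱ)] = 0.161·128/70.932 = 0.29 s.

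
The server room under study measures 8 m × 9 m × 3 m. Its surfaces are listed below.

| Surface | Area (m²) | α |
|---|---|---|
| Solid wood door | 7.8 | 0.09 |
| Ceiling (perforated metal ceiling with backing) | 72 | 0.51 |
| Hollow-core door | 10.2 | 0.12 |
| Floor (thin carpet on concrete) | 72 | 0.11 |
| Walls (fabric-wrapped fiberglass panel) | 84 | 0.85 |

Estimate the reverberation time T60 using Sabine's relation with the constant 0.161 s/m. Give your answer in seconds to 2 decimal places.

0.29 s

Summing Sᵢαᵢ: 0.702 + 36.720 + 1.224 + 7.920 + 71.400 → A = 117.966 sabins.
Volume V = 8 × 9 × 3 = 216 m³.
T = 0.161 V/A = 0.161·216/117.966 = 0.29 s.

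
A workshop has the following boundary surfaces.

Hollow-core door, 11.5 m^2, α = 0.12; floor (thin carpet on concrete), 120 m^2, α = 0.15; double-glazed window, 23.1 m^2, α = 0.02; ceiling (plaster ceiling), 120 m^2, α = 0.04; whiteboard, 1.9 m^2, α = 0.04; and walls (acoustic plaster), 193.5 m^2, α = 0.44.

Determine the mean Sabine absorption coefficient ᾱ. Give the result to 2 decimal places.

S = Σ Sᵢ = 11.5 + 120 + 23.1 + 120 + 1.9 + 193.5 = 470.0 m^2.
Weighted sum Σ Sα = 109.858.
ᾱ = A/S = 0.23.

0.23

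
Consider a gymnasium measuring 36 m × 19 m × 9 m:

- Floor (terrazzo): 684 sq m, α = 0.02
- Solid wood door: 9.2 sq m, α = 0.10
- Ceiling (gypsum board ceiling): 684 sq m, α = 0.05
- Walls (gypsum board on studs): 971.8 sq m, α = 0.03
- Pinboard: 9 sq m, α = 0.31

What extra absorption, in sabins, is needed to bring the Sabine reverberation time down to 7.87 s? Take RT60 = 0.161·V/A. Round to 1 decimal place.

Summing Sᵢαᵢ: 13.680 + 0.920 + 34.200 + 29.154 + 2.790 → A₁ = 80.744 sabins.
Target A₂ = 0.161·6156/7.87 = 125.936 sabins (V = 6156 m³).
ΔA = A₂ − A₁ = 125.936 − 80.744 = 45.2 sabins.

45.2 sabins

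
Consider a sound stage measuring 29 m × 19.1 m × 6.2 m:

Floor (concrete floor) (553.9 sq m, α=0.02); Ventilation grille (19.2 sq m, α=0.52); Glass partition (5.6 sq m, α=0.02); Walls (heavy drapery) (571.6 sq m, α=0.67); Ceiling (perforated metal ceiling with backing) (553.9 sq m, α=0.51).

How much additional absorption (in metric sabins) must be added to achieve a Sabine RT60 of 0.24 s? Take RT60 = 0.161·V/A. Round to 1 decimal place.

1617.1 sabins

A₁ = Σ Sᵢαᵢ = 553.9×0.02 + 19.2×0.52 + 5.6×0.02 + 571.6×0.67 + 553.9×0.51 = 686.635 sabins.
Target A₂ = 0.161·3434.18/0.24 = 2303.762 sabins (V = 3434.18 m³).
Shortfall: 2303.762 − 686.635 = 1617.1 sabins.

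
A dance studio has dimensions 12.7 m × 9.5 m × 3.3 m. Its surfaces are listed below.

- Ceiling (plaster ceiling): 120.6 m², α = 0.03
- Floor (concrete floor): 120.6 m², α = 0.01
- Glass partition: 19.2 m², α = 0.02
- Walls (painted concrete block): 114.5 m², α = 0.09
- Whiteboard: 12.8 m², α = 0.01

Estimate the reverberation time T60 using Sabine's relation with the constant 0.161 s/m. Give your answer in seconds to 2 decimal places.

Equivalent absorption area: A = 120.6·0.03 + 120.6·0.01 + 19.2·0.02 + 114.5·0.09 + 12.8·0.01 = 15.641 m².
V = 12.7·9.5·3.3 = 398.145 m³.
T = 0.161 V/A = 0.161·398.145/15.641 = 4.10 s.

4.10 seconds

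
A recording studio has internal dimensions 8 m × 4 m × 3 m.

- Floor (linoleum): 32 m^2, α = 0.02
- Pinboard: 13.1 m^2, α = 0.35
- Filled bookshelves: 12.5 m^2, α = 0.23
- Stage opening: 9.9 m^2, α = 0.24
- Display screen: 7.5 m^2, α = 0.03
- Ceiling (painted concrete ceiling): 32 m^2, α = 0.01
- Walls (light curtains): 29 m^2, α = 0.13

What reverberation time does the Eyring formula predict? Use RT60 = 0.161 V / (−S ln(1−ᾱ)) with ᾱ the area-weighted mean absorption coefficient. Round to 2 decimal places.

Total surface area S = 32 + 13.1 + 12.5 + 9.9 + 7.5 + 32 + 29 = 136.0 m^2.
Absorption A = 32×0.02 + 13.1×0.35 + 12.5×0.23 + 9.9×0.24 + 7.5×0.03 + 32×0.01 + 29×0.13 = 14.791 sabins.
ᾱ = 14.791 / 136.0 = 0.1088.
−S·ln(1−ᾱ) = −136.0 × ln(1 − 0.1088) = 15.665.
V = 8 × 4 × 3 = 96 m³.
T = 0.161·V/[−S·ln(1−ᾱ)] = 0.161·96/15.665 = 0.99 s.

0.99 s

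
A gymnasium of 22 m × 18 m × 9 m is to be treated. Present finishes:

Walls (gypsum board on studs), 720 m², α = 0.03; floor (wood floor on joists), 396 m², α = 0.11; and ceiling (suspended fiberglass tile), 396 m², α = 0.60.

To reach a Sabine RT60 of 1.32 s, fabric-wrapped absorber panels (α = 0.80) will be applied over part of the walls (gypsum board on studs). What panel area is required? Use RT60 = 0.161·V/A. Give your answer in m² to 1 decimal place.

Total absorption A₁ = 720×0.03 + 396×0.11 + 396×0.60
  = 21.600 + 43.560 + 237.600 = 302.760 m² sabins.
Required A₂ = 0.161·3564/1.32 = 434.700 sabins.
Absorption to add: 434.700 − 302.760 = 131.940 sabins.
Net gain per m²: Δα = 0.80 − 0.03 = 0.77.
Panel area = 131.940 / 0.77 = 171.4 m².

171.4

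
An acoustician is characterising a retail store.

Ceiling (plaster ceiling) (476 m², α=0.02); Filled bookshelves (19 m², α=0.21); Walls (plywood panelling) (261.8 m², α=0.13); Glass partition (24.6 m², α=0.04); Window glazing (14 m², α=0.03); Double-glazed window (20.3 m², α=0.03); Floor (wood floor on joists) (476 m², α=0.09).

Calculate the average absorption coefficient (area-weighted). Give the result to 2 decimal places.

Total surface area S = 1291.7 m².
Σ(Sᵢαᵢ) = 476·0.02 + 19·0.21 + 261.8·0.13 + 24.6·0.04 + 14·0.03 + 20.3·0.03 + 476·0.09 = 92.397.
ᾱ = A/S = 0.07.

0.07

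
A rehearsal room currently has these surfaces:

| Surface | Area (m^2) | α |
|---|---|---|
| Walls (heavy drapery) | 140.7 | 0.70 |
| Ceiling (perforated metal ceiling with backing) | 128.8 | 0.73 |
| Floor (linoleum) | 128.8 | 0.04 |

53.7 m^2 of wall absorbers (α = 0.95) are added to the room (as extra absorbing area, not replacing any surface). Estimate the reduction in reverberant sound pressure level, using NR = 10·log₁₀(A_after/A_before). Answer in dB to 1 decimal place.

1.0 dB

A_before = Σ Sᵢαᵢ = 140.7*0.70 + 128.8*0.73 + 128.8*0.04 = 197.666 sabins.
Added absorption = 53.7 × 0.95 = 51.015 sabins.
New total A_after = 248.681 sabins.
NR = 10·log₁₀(248.681/197.666) = 1.0 dB.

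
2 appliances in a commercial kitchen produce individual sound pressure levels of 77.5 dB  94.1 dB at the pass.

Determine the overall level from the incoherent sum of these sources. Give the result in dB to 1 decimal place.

Sum in the linear (power) domain: Σ 10^(Lᵢ/10) = 10^(77.5/10) + 10^(94.1/10) = 2.627e+09.
Combined level = 10 log₁₀(2.627e+09) = 94.2 dB.

94.2 dB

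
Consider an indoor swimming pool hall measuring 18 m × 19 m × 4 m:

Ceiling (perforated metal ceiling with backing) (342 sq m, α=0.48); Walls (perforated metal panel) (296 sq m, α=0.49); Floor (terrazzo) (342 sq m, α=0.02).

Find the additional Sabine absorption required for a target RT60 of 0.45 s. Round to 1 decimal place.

173.4 sabins

Equivalent absorption area: A₁ = 342*0.48 + 296*0.49 + 342*0.02 = 316.040 sq m.
For T = 0.45 s, need A₂ = 0.161·V/T = 0.161·1368/0.45 = 489.440 sabins.
Shortfall: 489.440 − 316.040 = 173.4 sabins.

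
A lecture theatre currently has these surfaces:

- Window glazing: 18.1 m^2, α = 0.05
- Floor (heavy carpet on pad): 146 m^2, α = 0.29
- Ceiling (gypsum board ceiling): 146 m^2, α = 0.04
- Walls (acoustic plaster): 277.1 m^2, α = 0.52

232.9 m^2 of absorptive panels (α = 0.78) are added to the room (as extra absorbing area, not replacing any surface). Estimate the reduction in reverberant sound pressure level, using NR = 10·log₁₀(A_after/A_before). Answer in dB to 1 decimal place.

2.9 dB

Equivalent absorption area: A_before = 18.1×0.05 + 146×0.29 + 146×0.04 + 277.1×0.52 = 193.177 m^2.
Treatment contributes 232.9·0.78 = 181.662 sabins.
A_after = 193.177 + 181.662 = 374.839 sabins.
NR = 10·log₁₀(374.839/193.177) = 2.9 dB.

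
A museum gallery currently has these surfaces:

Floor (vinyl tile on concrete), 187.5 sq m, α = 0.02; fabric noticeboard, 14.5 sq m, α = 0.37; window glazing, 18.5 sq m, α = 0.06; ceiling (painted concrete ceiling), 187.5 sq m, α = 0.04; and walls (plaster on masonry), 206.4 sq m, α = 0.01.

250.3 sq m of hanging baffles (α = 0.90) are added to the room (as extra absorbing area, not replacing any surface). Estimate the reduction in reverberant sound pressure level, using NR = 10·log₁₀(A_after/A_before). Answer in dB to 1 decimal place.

Summing Sᵢαᵢ: 3.750 + 5.365 + 1.110 + 7.500 + 2.064 → A_before = 19.789 sabins.
Added absorption = 250.3 × 0.90 = 225.270 sabins.
New total A_after = 245.059 sabins.
Reduction = 10 log₁₀(A_after/A_before) = 10 log₁₀(12.3836) = 10.9 dB.

10.9 dB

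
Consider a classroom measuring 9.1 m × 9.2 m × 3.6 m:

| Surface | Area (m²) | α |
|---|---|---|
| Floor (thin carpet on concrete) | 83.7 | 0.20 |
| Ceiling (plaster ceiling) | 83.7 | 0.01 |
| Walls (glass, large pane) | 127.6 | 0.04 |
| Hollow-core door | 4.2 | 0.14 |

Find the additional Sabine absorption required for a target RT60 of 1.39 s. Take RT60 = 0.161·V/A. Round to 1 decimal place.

11.6 sabins

A₁ = Σ Sᵢαᵢ = 83.7·0.20 + 83.7·0.01 + 127.6·0.04 + 4.2·0.14 = 23.269 sabins.
V = 301.392 m³. Required absorption A₂ = 0.161 × 301.392 / 1.39 = 34.909 sabins.
ΔA = A₂ − A₁ = 34.909 − 23.269 = 11.6 sabins.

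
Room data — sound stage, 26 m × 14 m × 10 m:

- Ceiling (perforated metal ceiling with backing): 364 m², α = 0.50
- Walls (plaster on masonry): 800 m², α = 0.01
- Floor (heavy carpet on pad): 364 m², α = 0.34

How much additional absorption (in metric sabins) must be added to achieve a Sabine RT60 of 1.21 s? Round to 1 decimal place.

170.6 sabins

A₁ = Σ Sᵢαᵢ = 364*0.50 + 800*0.01 + 364*0.34 = 313.760 sabins.
Target A₂ = 0.161·3640/1.21 = 484.331 sabins (V = 3640 m³).
Shortfall: 484.331 − 313.760 = 170.6 sabins.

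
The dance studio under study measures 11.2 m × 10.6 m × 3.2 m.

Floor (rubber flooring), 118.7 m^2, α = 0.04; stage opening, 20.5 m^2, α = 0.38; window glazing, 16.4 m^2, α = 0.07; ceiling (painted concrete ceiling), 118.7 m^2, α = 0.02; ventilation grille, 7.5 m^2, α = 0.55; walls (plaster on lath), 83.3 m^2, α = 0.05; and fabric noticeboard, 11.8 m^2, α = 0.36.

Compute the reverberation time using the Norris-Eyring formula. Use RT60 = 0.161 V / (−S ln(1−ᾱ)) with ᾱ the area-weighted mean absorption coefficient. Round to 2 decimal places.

2.06 seconds

Total surface area S = 118.7 + 20.5 + 16.4 + 118.7 + 7.5 + 83.3 + 11.8 = 376.9 m^2.
Σ(Sᵢαᵢ) = 118.7·0.04 + 20.5·0.38 + 16.4·0.07 + 118.7·0.02 + 7.5·0.55 + 83.3·0.05 + 11.8·0.36 = 28.598.
ᾱ = 28.598 / 376.9 = 0.0759.
Eyring denominator: −S ln(1−ᾱ) = 29.751.
V = 11.2 × 10.6 × 3.2 = 379.904 m³.
RT60 = 0.161 × 379.904 / 29.751 = 2.06 s.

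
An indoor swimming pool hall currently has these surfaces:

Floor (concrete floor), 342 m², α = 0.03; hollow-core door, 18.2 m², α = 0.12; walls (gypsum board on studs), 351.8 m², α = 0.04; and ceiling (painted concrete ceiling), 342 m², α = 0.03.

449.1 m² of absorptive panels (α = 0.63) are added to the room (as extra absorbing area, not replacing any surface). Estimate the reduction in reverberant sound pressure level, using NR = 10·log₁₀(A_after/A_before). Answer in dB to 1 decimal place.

Total absorption A_before = 342×0.03 + 18.2×0.12 + 351.8×0.04 + 342×0.03
  = 10.260 + 2.184 + 14.072 + 10.260 = 36.776 m² sabins.
Treatment contributes 449.1·0.63 = 282.933 sabins.
New total A_after = 319.709 sabins.
Reduction = 10 log₁₀(A_after/A_before) = 10 log₁₀(8.6934) = 9.4 dB.

9.4 dB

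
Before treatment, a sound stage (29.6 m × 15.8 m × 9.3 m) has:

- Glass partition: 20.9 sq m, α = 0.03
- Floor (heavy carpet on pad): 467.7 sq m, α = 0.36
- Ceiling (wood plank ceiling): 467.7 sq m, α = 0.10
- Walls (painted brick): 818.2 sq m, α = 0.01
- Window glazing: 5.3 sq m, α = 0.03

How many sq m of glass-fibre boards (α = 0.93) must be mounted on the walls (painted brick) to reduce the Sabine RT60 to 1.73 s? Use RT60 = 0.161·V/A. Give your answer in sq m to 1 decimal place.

196.4

Total absorption A₁ = 20.9·0.03 + 467.7·0.36 + 467.7·0.10 + 818.2·0.01 + 5.3·0.03
  = 0.627 + 168.372 + 46.770 + 8.182 + 0.159 = 224.110 sq m sabins.
V = 4349.424 m³. Target absorption A₂ = 0.161 × 4349.424 / 1.73 = 404.773 sabins.
Absorption to add: 404.773 − 224.110 = 180.663 sabins.
Net gain per sq m: Δα = 0.93 − 0.01 = 0.92.
Panel area = 180.663 / 0.92 = 196.4 sq m.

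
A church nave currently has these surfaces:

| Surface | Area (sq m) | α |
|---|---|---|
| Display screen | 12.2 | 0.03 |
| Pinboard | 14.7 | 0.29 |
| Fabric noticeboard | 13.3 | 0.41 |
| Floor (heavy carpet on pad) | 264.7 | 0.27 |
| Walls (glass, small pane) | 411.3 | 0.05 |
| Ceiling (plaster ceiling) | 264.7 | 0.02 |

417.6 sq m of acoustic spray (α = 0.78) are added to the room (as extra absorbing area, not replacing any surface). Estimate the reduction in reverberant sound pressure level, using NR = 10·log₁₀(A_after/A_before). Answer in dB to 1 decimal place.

6.1 dB

A_before = Σ Sᵢαᵢ = 12.2·0.03 + 14.7·0.29 + 13.3·0.41 + 264.7·0.27 + 411.3·0.05 + 264.7·0.02 = 107.410 sabins.
Treatment contributes 417.6·0.78 = 325.728 sabins.
A_after = 107.410 + 325.728 = 433.138 sabins.
NR = 10·log₁₀(433.138/107.410) = 6.1 dB.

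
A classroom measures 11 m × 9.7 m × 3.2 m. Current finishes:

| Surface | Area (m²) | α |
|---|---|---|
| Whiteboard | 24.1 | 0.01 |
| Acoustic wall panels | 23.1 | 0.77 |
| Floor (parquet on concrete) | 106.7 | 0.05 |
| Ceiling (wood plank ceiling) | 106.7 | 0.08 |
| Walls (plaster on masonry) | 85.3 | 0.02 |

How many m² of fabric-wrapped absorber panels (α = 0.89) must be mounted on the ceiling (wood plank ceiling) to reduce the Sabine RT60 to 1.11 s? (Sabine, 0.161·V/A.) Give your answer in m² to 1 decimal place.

Total absorption A₁ = 24.1·0.01 + 23.1·0.77 + 106.7·0.05 + 106.7·0.08 + 85.3·0.02
  = 0.241 + 17.787 + 5.335 + 8.536 + 1.706 = 33.605 m² sabins.
V = 341.44 m³. Target absorption A₂ = 0.161 × 341.44 / 1.11 = 49.524 sabins.
Absorption to add: 49.524 − 33.605 = 15.919 sabins.
Net gain per m²: Δα = 0.89 − 0.08 = 0.81.
Panel area = 15.919 / 0.81 = 19.7 m².

19.7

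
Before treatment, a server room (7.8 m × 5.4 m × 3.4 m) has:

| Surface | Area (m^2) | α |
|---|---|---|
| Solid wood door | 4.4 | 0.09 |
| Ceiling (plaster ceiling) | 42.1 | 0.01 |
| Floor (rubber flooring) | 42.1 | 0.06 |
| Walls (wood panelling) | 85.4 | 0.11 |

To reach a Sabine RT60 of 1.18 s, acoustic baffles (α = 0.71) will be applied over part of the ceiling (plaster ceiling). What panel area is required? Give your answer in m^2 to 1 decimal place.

9.7

Summing Sᵢαᵢ: 0.396 + 0.421 + 2.526 + 9.394 → A₁ = 12.737 sabins.
Required A₂ = 0.161·143.208/1.18 = 19.539 sabins.
Absorption to add: 19.539 − 12.737 = 6.802 sabins.
Net gain per m^2: Δα = 0.71 − 0.01 = 0.70.
Panel area = 6.802 / 0.70 = 9.7 m^2.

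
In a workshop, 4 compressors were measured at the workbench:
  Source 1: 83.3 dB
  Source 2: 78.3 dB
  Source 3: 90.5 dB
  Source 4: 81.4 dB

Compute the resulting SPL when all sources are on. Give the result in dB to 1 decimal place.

Sum in the linear (power) domain: Σ 10^(Lᵢ/10) = 10^(83.3/10) + 10^(78.3/10) + 10^(90.5/10) + 10^(81.4/10) = 1.541e+09.
Combined level = 10 log₁₀(1.541e+09) = 91.9 dB.

91.9 dB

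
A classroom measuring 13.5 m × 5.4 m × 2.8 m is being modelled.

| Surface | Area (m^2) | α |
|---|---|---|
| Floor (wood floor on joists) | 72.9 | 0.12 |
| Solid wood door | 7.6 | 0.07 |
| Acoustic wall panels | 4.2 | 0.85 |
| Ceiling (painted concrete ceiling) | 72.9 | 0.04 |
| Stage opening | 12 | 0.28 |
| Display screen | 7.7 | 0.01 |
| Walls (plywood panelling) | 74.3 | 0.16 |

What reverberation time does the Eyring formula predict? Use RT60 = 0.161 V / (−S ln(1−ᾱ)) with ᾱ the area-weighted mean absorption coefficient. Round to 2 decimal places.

S = Σ Sᵢ = 251.6 m^2.
Absorption A = 72.9×0.12 + 7.6×0.07 + 4.2×0.85 + 72.9×0.04 + 12×0.28 + 7.7×0.01 + 74.3×0.16 = 31.091 sabins.
Mean coefficient ᾱ = A/S = 0.1236.
Eyring denominator: −S ln(1−ᾱ) = 33.194.
V = 13.5 × 5.4 × 2.8 = 204.12 m³.
RT60 = 0.161 × 204.12 / 33.194 = 0.99 s.

0.99 sec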